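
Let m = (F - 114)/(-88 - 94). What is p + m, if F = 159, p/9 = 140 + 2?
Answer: 232551/182 ≈ 1277.8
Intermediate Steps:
p = 1278 (p = 9*(140 + 2) = 9*142 = 1278)
m = -45/182 (m = (159 - 114)/(-88 - 94) = 45/(-182) = 45*(-1/182) = -45/182 ≈ -0.24725)
p + m = 1278 - 45/182 = 232551/182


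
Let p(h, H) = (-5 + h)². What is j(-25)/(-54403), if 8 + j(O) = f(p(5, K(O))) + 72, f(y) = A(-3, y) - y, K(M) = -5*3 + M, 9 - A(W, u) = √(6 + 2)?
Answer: -73/54403 + 2*√2/54403 ≈ -0.0012898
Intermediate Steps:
A(W, u) = 9 - 2*√2 (A(W, u) = 9 - √(6 + 2) = 9 - √8 = 9 - 2*√2)
K(M) = -15 + M
f(y) = 9 - y - 2*√2 (f(y) = (9 - 2*√2) - y = 9 - y - 2*√2)
j(O) = 73 - 2*√2 (j(O) = -8 + ((9 - (-5 + 5)² - 2*√2) + 72) = -8 + ((9 - 1*0² - 2*√2) + 72) = -8 + ((9 - 1*0 - 2*√2) + 72) = -8 + ((9 + 0 - 2*√2) + 72) = -8 + ((9 - 2*√2) + 72) = -8 + (81 - 2*√2) = 73 - 2*√2)
j(-25)/(-54403) = (73 - 2*√2)/(-54403) = (73 - 2*√2)*(-1/54403) = -73/54403 + 2*√2/54403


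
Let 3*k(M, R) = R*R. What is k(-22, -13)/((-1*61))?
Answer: -169/183 ≈ -0.92350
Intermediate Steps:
k(M, R) = R²/3 (k(M, R) = (R*R)/3 = R²/3)
k(-22, -13)/((-1*61)) = ((⅓)*(-13)²)/((-1*61)) = ((⅓)*169)/(-61) = (169/3)*(-1/61) = -169/183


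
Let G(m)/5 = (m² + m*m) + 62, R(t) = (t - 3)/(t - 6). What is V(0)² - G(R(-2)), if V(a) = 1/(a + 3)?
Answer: -90373/288 ≈ -313.79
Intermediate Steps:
V(a) = 1/(3 + a)
R(t) = (-3 + t)/(-6 + t)
G(m) = 310 + 10*m² (G(m) = 5*((m² + m*m) + 62) = 5*((m² + m²) + 62) = 5*(2*m² + 62) = 5*(62 + 2*m²) = 310 + 10*m²)
V(0)² - G(R(-2)) = (1/(3 + 0))² - (310 + 10*((-3 - 2)/(-6 - 2))²) = (1/3)² - (310 + 10*(-5/(-8))²) = (⅓)² - (310 + 10*(-⅛*(-5))²) = ⅑ - (310 + 10*(5/8)²) = ⅑ - (310 + 10*(25/64)) = ⅑ - (310 + 125/32) = ⅑ - 1*10045/32 = ⅑ - 10045/32 = -90373/288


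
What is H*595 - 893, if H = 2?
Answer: 297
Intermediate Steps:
H*595 - 893 = 2*595 - 893 = 1190 - 893 = 297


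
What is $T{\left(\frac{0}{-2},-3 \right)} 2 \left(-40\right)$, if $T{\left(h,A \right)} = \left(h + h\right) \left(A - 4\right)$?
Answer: $0$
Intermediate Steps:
$T{\left(h,A \right)} = 2 h \left(-4 + A\right)$
$T{\left(\frac{0}{-2},-3 \right)} 2 \left(-40\right) = 2 \frac{0}{-2} \left(-4 - 3\right) 2 \left(-40\right) = 2 \cdot 0 \left(- \frac{1}{2}\right) \left(-7\right) 2 \left(-40\right) = 2 \cdot 0 \left(-7\right) 2 \left(-40\right) = 0 \cdot 2 \left(-40\right) = 0 \left(-40\right) = 0$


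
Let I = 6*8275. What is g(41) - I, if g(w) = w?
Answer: -49609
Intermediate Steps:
I = 49650
g(41) - I = 41 - 1*49650 = 41 - 49650 = -49609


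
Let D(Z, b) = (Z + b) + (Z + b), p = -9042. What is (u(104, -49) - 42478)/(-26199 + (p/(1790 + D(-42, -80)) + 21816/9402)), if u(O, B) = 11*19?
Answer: 51200059279/31738886688 ≈ 1.6132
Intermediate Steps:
D(Z, b) = 2*Z + 2*b
u(O, B) = 209
(u(104, -49) - 42478)/(-26199 + (p/(1790 + D(-42, -80)) + 21816/9402)) = (209 - 42478)/(-26199 + (-9042/(1790 + (2*(-42) + 2*(-80))) + 21816/9402)) = -42269/(-26199 + (-9042/(1790 + (-84 - 160)) + 21816*(1/9402))) = -42269/(-26199 + (-9042/(1790 - 244) + 3636/1567)) = -42269/(-26199 + (-9042/1546 + 3636/1567)) = -42269/(-26199 + (-9042*1/1546 + 3636/1567)) = -42269/(-26199 + (-4521/773 + 3636/1567)) = -42269/(-26199 - 4273779/1211291) = -42269/(-31738886688/1211291) = -42269*(-1211291/31738886688) = 51200059279/31738886688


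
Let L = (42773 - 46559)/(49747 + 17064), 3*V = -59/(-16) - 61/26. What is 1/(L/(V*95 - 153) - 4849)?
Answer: -511972693/2482555325861 ≈ -0.00020623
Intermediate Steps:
V = 93/208 (V = (-59/(-16) - 61/26)/3 = (-59*(-1/16) - 61*1/26)/3 = (59/16 - 61/26)/3 = (1/3)*(279/208) = 93/208 ≈ 0.44712)
L = -3786/66811 ≈ -0.056667
1/(L/(V*95 - 153) - 4849) = 1/(-3786/(66811*((93/208)*95 - 153)) - 4849) = 1/(-3786/(66811*(8835/208 - 153)) - 4849) = 1/(-3786/(66811*(-22989/208)) - 4849) = 1/(-3786/66811*(-208/22989) - 4849) = 1/(262496/511972693 - 4849) = 1/(-2482555325861/511972693) = -511972693/2482555325861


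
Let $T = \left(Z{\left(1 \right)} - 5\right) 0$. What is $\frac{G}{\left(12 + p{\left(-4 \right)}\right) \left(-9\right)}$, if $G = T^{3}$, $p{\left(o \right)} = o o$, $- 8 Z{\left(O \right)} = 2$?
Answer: $0$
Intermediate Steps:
$Z{\left(O \right)} = - \frac{1}{4}$ ($Z{\left(O \right)} = \left(- \frac{1}{8}\right) 2 = - \frac{1}{4}$)
$p{\left(o \right)} = o^{2}$
$T = 0$ ($T = \left(- \frac{1}{4} - 5\right) 0 = \left(- \frac{21}{4}\right) 0 = 0$)
$G = 0$ ($G = 0^{3} = 0$)
$\frac{G}{\left(12 + p{\left(-4 \right)}\right) \left(-9\right)} = \frac{0}{\left(12 + \left(-4\right)^{2}\right) \left(-9\right)} = \frac{0}{\left(12 + 16\right) \left(-9\right)} = \frac{0}{28 \left(-9\right)} = \frac{0}{-252} = 0 \left(- \frac{1}{252}\right) = 0$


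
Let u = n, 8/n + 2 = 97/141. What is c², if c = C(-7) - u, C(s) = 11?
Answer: 10004569/34225 ≈ 292.32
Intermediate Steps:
n = -1128/185 (n = 8/(-2 + 97/141) = 8/(-185/141) = 8*(-141/185) = -1128/185 ≈ -6.0973)
u = -1128/185 ≈ -6.0973
c = 3163/185 (c = 11 - 1*(-1128/185) = 11 + 1128/185 = 3163/185 ≈ 17.097)
c² = (3163/185)² = 10004569/34225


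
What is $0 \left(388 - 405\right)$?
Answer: $0$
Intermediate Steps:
$0 \left(388 - 405\right) = 0 \left(-17\right) = 0$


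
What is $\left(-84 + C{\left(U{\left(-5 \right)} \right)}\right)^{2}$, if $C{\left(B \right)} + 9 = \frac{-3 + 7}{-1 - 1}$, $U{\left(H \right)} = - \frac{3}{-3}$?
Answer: $9025$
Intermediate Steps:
$U{\left(H \right)} = 1$ ($U{\left(H \right)} = \left(-3\right) \left(- \frac{1}{3}\right) = 1$)
$C{\left(B \right)} = -11$ ($C{\left(B \right)} = -9 + \frac{-3 + 7}{-1 - 1} = -9 + \frac{4}{-2} = -9 + 4 \left(- \frac{1}{2}\right) = -9 - 2 = -11$)
$\left(-84 + C{\left(U{\left(-5 \right)} \right)}\right)^{2} = \left(-84 - 11\right)^{2} = \left(-95\right)^{2} = 9025$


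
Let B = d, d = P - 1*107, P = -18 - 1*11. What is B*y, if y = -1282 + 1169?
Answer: 15368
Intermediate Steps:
P = -29 (P = -18 - 11 = -29)
y = -113
d = -136 (d = -29 - 1*107 = -29 - 107 = -136)
B = -136
B*y = -136*(-113) = 15368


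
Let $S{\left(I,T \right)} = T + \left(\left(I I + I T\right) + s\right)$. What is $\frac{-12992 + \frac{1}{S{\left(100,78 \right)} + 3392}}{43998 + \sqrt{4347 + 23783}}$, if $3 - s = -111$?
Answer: $- \frac{2037260857691}{6899176494936} + \frac{277820927 \sqrt{28130}}{41395058969616} \approx -0.29416$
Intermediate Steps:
$s = 114$ ($s = 3 - -111 = 3 + 111 = 114$)
$S{\left(I,T \right)} = 114 + T + I^{2} + I T$ ($S{\left(I,T \right)} = T + \left(\left(I I + I T\right) + 114\right) = T + \left(\left(I^{2} + I T\right) + 114\right) = T + \left(114 + I^{2} + I T\right) = 114 + T + I^{2} + I T$)
$\frac{-12992 + \frac{1}{S{\left(100,78 \right)} + 3392}}{43998 + \sqrt{4347 + 23783}} = \frac{-12992 + \frac{1}{\left(114 + 78 + 100^{2} + 100 \cdot 78\right) + 3392}}{43998 + \sqrt{4347 + 23783}} = \frac{-12992 + \frac{1}{\left(114 + 78 + 10000 + 7800\right) + 3392}}{43998 + \sqrt{28130}} = \frac{-12992 + \frac{1}{17992 + 3392}}{43998 + \sqrt{28130}} = \frac{-12992 + \frac{1}{21384}}{43998 + \sqrt{28130}} = - \frac{277820927}{21384 \left(43998 + \sqrt{28130}\right)}$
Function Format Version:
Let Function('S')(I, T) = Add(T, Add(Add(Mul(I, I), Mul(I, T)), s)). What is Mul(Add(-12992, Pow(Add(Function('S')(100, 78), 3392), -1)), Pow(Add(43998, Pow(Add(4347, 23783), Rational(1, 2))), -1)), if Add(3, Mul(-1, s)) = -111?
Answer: Add(Rational(-2037260857691, 6899176494936), Mul(Rational(277820927, 41395058969616), Pow(28130, Rational(1, 2)))) ≈ -0.29416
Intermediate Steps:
s = 114 (s = Add(3, Mul(-1, -111)) = Add(3, 111) = 114)
Function('S')(I, T) = Add(114, T, Pow(I, 2), Mul(I, T)) (Function('S')(I, T) = Add(T, Add(Add(Mul(I, I), Mul(I, T)), 114)) = Add(T, Add(Add(Pow(I, 2), Mul(I, T)), 114)) = Add(T, Add(114, Pow(I, 2), Mul(I, T))) = Add(114, T, Pow(I, 2), Mul(I, T)))
Mul(Add(-12992, Pow(Add(Function('S')(100, 78), 3392), -1)), Pow(Add(43998, Pow(Add(4347, 23783), Rational(1, 2))), -1)) = Mul(Add(-12992, Pow(Add(Add(114, 78, Pow(100, 2), Mul(100, 78)), 3392), -1)), Pow(Add(43998, Pow(Add(4347, 23783), Rational(1, 2))), -1)) = Mul(Add(-12992, Pow(Add(Add(114, 78, 10000, 7800), 3392), -1)), Pow(Add(43998, Pow(28130, Rational(1, 2))), -1)) = Mul(Add(-12992, Pow(Add(17992, 3392), -1)), Pow(Add(43998, Pow(28130, Rational(1, 2))), -1)) = Mul(Add(-12992, Pow(21384, -1)), Pow(Add(43998, Pow(28130, Rational(1, 2))), -1)) = Mul(Add(-12992, Rational(1, 21384)), Pow(Add(43998, Pow(28130, Rational(1, 2))), -1)) = Mul(Rational(-277820927, 21384), Pow(Add(43998, Pow(28130, Rational(1, 2))), -1))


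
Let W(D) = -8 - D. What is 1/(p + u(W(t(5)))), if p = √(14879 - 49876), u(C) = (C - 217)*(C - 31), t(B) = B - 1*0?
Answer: 10120/102449397 - I*√34997/102449397 ≈ 9.878e-5 - 1.826e-6*I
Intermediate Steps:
t(B) = B (t(B) = B + 0 = B)
u(C) = (-217 + C)*(-31 + C)
p = I*√34997 (p = √(-34997) = I*√34997 ≈ 187.07*I)
1/(p + u(W(t(5)))) = 1/(I*√34997 + (6727 + (-8 - 1*5)² - 248*(-8 - 1*5))) = 1/(I*√34997 + (6727 + (-8 - 5)² - 248*(-8 - 5))) = 1/(I*√34997 + (6727 + (-13)² - 248*(-13))) = 1/(I*√34997 + (6727 + 169 + 3224)) = 1/(I*√34997 + 10120) = 1/(10120 + I*√34997)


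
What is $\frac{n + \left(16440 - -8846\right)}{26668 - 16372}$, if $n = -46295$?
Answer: $- \frac{7003}{3432} \approx -2.0405$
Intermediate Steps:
$\frac{n + \left(16440 - -8846\right)}{26668 - 16372} = \frac{-46295 + \left(16440 - -8846\right)}{26668 - 16372} = \frac{-46295 + \left(16440 + 8846\right)}{10296} = \left(-46295 + 25286\right) \frac{1}{10296} = \left(-21009\right) \frac{1}{10296} = - \frac{7003}{3432}$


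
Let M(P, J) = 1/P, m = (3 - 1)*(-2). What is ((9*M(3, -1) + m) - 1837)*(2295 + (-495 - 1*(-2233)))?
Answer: -7412654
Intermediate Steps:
m = -4 (m = 2*(-2) = -4)
((9*M(3, -1) + m) - 1837)*(2295 + (-495 - 1*(-2233))) = ((9/3 - 4) - 1837)*(2295 + (-495 - 1*(-2233))) = ((9*(⅓) - 4) - 1837)*(2295 + (-495 + 2233)) = ((3 - 4) - 1837)*(2295 + 1738) = (-1 - 1837)*4033 = -1838*4033 = -7412654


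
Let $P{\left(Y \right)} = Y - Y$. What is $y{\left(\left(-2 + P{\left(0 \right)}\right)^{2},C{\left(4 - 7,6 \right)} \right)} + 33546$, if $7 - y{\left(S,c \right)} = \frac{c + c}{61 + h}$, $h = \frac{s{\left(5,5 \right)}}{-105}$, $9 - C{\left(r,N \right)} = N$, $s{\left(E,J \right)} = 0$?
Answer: $\frac{2046727}{61} \approx 33553.0$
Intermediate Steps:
$P{\left(Y \right)} = 0$
$C{\left(r,N \right)} = 9 - N$
$h = 0$ ($h = \frac{0}{-105} = 0 \left(- \frac{1}{105}\right) = 0$)
$y{\left(S,c \right)} = 7 - \frac{2 c}{61}$ ($y{\left(S,c \right)} = 7 - \frac{c + c}{61 + 0} = 7 - \frac{2 c}{61}$)
$y{\left(\left(-2 + P{\left(0 \right)}\right)^{2},C{\left(4 - 7,6 \right)} \right)} + 33546 = \left(7 - \frac{2 \left(9 - 6\right)}{61}\right) + 33546 = \left(7 - \frac{6}{61}\right) + 33546 = \frac{421}{61} + 33546 = \frac{2046727}{61}$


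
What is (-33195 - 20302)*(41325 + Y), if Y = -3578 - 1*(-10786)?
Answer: -2596369901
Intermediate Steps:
Y = 7208 (Y = -3578 + 10786 = 7208)
(-33195 - 20302)*(41325 + Y) = (-33195 - 20302)*(41325 + 7208) = -53497*48533 = -2596369901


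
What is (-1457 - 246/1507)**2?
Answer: 4822174443025/2271049 ≈ 2.1233e+6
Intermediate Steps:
(-1457 - 246/1507)**2 = (-2195945/1507)**2 = 4822174443025/2271049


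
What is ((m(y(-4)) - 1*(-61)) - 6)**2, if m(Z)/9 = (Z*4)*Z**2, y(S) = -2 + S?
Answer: 59613841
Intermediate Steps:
m(Z) = 36*Z**3 (m(Z) = 9*((Z*4)*Z**2) = 9*((4*Z)*Z**2) = 9*(4*Z**3) = 36*Z**3)
((m(y(-4)) - 1*(-61)) - 6)**2 = ((36*(-2 - 4)**3 - 1*(-61)) - 6)**2 = ((36*(-6)**3 + 61) - 6)**2 = ((36*(-216) + 61) - 6)**2 = ((-7776 + 61) - 6)**2 = (-7715 - 6)**2 = (-7721)**2 = 59613841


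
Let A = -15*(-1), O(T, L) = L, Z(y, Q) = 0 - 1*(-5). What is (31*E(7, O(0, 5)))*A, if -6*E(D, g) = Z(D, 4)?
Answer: -775/2 ≈ -387.50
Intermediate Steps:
Z(y, Q) = 5 (Z(y, Q) = 0 + 5 = 5)
E(D, g) = -⅚ (E(D, g) = -⅙*5 = -⅚)
A = 15
(31*E(7, O(0, 5)))*A = (31*(-⅚))*15 = -155/6*15 = -775/2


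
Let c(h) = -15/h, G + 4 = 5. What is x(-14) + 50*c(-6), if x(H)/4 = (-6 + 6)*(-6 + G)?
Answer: 125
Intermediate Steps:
G = 1 (G = -4 + 5 = 1)
x(H) = 0 (x(H) = 4*((-6 + 6)*(-6 + 1)) = 4*(0*(-5)) = 4*0 = 0)
x(-14) + 50*c(-6) = 0 + 50*(-15/(-6)) = 0 + 50*(-15*(-⅙)) = 0 + 50*(5/2) = 0 + 125 = 125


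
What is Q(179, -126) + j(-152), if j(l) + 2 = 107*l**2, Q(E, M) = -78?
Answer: 2472048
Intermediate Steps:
j(l) = -2 + 107*l**2
Q(179, -126) + j(-152) = -78 + (-2 + 107*(-152)**2) = -78 + (-2 + 107*23104) = -78 + (-2 + 2472128) = -78 + 2472126 = 2472048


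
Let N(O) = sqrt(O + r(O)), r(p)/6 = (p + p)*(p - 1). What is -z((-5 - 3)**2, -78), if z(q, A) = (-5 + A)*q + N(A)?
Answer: 5312 - sqrt(73866) ≈ 5040.2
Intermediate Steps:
r(p) = 12*p*(-1 + p) (r(p) = 6*((p + p)*(p - 1)) = 6*((2*p)*(-1 + p)) = 6*(2*p*(-1 + p)) = 12*p*(-1 + p))
N(O) = sqrt(O + 12*O*(-1 + O))
z(q, A) = sqrt(A*(-11 + 12*A)) + q*(-5 + A) (z(q, A) = (-5 + A)*q + sqrt(A*(-11 + 12*A)) = q*(-5 + A) + sqrt(A*(-11 + 12*A)) = sqrt(A*(-11 + 12*A)) + q*(-5 + A))
-z((-5 - 3)**2, -78) = -(sqrt(-78*(-11 + 12*(-78))) - 5*(-5 - 3)**2 - 78*(-5 - 3)**2) = -(sqrt(-78*(-11 - 936)) - 5*(-8)**2 - 78*(-8)**2) = -(sqrt(-78*(-947)) - 5*64 - 78*64) = -(sqrt(73866) - 320 - 4992) = -(-5312 + sqrt(73866)) = 5312 - sqrt(73866)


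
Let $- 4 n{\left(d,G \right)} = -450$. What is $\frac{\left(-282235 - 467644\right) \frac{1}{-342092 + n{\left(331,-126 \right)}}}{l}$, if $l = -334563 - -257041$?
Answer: $- \frac{749879}{26510934799} \approx -2.8286 \cdot 10^{-5}$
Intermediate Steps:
$n{\left(d,G \right)} = \frac{225}{2}$ ($n{\left(d,G \right)} = \left(- \frac{1}{4}\right) \left(-450\right) = \frac{225}{2}$)
$l = -77522$ ($l = -334563 + 257041 = -77522$)
$\frac{\left(-282235 - 467644\right) \frac{1}{-342092 + n{\left(331,-126 \right)}}}{l} = \frac{\left(-282235 - 467644\right) \frac{1}{-342092 + \frac{225}{2}}}{-77522} = - \frac{749879}{- \frac{683959}{2}} \left(- \frac{1}{77522}\right) = \left(-749879\right) \left(- \frac{2}{683959}\right) \left(- \frac{1}{77522}\right) = \frac{1499758}{683959} \left(- \frac{1}{77522}\right) = - \frac{749879}{26510934799}$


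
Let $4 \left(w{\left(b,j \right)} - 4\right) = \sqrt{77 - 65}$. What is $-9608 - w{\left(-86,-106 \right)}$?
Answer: $-9612 - \frac{\sqrt{3}}{2} \approx -9612.9$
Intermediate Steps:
$w{\left(b,j \right)} = 4 + \frac{\sqrt{3}}{2}$ ($w{\left(b,j \right)} = 4 + \frac{\sqrt{77 - 65}}{4} = 4 + \frac{\sqrt{12}}{4} = 4 + \frac{2 \sqrt{3}}{4} = 4 + \frac{\sqrt{3}}{2}$)
$-9608 - w{\left(-86,-106 \right)} = -9608 - \left(4 + \frac{\sqrt{3}}{2}\right) = -9612 - \frac{\sqrt{3}}{2}$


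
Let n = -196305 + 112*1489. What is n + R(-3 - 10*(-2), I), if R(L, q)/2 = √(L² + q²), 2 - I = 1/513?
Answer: -29537 + 2*√77106466/513 ≈ -29503.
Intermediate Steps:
n = -29537 (n = -196305 + 166768 = -29537)
I = 1025/513 (I = 2 - 1/513 = 1025/513 ≈ 1.9981)
R(L, q) = 2*√(L² + q²)
n + R(-3 - 10*(-2), I) = -29537 + 2*√((-3 - 10*(-2))² + (1025/513)²) = -29537 + 2*√((-3 + 20)² + 1050625/263169) = -29537 + 2*√(17² + 1050625/263169) = -29537 + 2*√(289 + 1050625/263169) = -29537 + 2*√(77106466/263169) = -29537 + 2*(√77106466/513) = -29537 + 2*√77106466/513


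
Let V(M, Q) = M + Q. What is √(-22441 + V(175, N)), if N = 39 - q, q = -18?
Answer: I*√22209 ≈ 149.03*I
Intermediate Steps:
N = 57 (N = 39 - 1*(-18) = 39 + 18 = 57)
√(-22441 + V(175, N)) = √(-22441 + (175 + 57)) = √(-22441 + 232) = √(-22209) = I*√22209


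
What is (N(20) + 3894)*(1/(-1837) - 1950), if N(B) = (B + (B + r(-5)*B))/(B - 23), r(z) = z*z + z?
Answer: -3660958322/501 ≈ -7.3073e+6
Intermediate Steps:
r(z) = z + z² (r(z) = z² + z = z + z²)
N(B) = 22*B/(-23 + B) (N(B) = (B + (B + (-5*(1 - 5))*B))/(B - 23) = (B + (B + (-5*(-4))*B))/(-23 + B) = (B + (B + 20*B))/(-23 + B) = (B + 21*B)/(-23 + B) = (22*B)/(-23 + B) = 22*B/(-23 + B))
(N(20) + 3894)*(1/(-1837) - 1950) = (22*20/(-23 + 20) + 3894)*(1/(-1837) - 1950) = (22*20/(-3) + 3894)*(-1/1837 - 1950) = (22*20*(-⅓) + 3894)*(-3582151/1837) = (-440/3 + 3894)*(-3582151/1837) = (11242/3)*(-3582151/1837) = -3660958322/501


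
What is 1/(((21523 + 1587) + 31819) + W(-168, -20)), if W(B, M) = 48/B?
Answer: 7/384501 ≈ 1.8205e-5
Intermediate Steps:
1/(((21523 + 1587) + 31819) + W(-168, -20)) = 1/(((21523 + 1587) + 31819) + 48/(-168)) = 1/((23110 + 31819) + 48*(-1/168)) = 1/(54929 - 2/7) = 1/(384501/7) = 7/384501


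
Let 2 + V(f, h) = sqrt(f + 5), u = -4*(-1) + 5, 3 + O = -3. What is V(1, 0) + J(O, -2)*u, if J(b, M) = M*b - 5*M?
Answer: 196 + sqrt(6) ≈ 198.45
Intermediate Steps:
O = -6 (O = -3 - 3 = -6)
u = 9 (u = 4 + 5 = 9)
J(b, M) = -5*M + M*b
V(f, h) = -2 + sqrt(5 + f) (V(f, h) = -2 + sqrt(f + 5) = -2 + sqrt(5 + f))
V(1, 0) + J(O, -2)*u = (-2 + sqrt(5 + 1)) - 2*(-5 - 6)*9 = (-2 + sqrt(6)) - 2*(-11)*9 = (-2 + sqrt(6)) + 22*9 = (-2 + sqrt(6)) + 198 = 196 + sqrt(6)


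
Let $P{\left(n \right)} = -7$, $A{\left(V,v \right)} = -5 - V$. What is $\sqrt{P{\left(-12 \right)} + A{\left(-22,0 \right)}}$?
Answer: $\sqrt{10} \approx 3.1623$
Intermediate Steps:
$\sqrt{P{\left(-12 \right)} + A{\left(-22,0 \right)}} = \sqrt{-7 - -17} = \sqrt{-7 + \left(-5 + 22\right)} = \sqrt{-7 + 17} = \sqrt{10}$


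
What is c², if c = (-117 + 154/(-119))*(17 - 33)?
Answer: 1035294976/289 ≈ 3.5823e+6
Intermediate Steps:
c = 32176/17 (c = (-117 + 154*(-1/119))*(-16) = (-117 - 22/17)*(-16) = -2011/17*(-16) = 32176/17 ≈ 1892.7)
c² = (32176/17)² = 1035294976/289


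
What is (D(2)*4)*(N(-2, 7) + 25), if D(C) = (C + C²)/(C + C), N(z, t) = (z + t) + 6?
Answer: 216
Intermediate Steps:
N(z, t) = 6 + t + z (N(z, t) = (t + z) + 6 = 6 + t + z)
D(C) = (C + C²)/(2*C) (D(C) = (C + C²)/((2*C)) = (C + C²)*(1/(2*C)) = (C + C²)/(2*C))
(D(2)*4)*(N(-2, 7) + 25) = ((½ + (½)*2)*4)*((6 + 7 - 2) + 25) = ((½ + 1)*4)*(11 + 25) = ((3/2)*4)*36 = 6*36 = 216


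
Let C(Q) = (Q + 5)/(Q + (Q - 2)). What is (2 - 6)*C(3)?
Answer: -8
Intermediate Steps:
C(Q) = (5 + Q)/(-2 + 2*Q) (C(Q) = (5 + Q)/(Q + (-2 + Q)) = (5 + Q)/(-2 + 2*Q))
(2 - 6)*C(3) = (2 - 6)*((5 + 3)/(2*(-1 + 3))) = -2*8/2 = -4*2 = -8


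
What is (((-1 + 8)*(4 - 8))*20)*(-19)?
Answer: 10640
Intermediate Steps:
(((-1 + 8)*(4 - 8))*20)*(-19) = ((7*(-4))*20)*(-19) = -28*20*(-19) = -560*(-19) = 10640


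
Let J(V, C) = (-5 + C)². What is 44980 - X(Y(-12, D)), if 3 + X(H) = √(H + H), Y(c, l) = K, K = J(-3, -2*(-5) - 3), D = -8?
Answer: 44983 - 2*√2 ≈ 44980.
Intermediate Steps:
K = 4 (K = (-5 + (-2*(-5) - 3))² = (-5 + (10 - 3))² = (-5 + 7)² = 2² = 4)
Y(c, l) = 4
X(H) = -3 + √2*√H (X(H) = -3 + √(H + H) = -3 + √(2*H) = -3 + √2*√H)
44980 - X(Y(-12, D)) = 44980 - (-3 + √2*√4) = 44980 - (-3 + √2*2) = 44980 - (-3 + 2*√2) = 44980 + (3 - 2*√2) = 44983 - 2*√2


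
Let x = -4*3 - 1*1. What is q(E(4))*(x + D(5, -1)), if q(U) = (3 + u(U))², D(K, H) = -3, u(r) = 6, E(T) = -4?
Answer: -1296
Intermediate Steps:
x = -13 (x = -12 - 1 = -13)
q(U) = 81 (q(U) = (3 + 6)² = 9² = 81)
q(E(4))*(x + D(5, -1)) = 81*(-13 - 3) = 81*(-16) = -1296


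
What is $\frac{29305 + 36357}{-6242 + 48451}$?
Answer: $\frac{65662}{42209} \approx 1.5556$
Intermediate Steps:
$\frac{29305 + 36357}{-6242 + 48451} = \frac{65662}{42209}$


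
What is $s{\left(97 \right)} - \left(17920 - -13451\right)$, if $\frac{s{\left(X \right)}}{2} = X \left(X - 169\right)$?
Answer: $-45339$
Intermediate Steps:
$s{\left(X \right)} = 2 X \left(-169 + X\right)$ ($s{\left(X \right)} = 2 X \left(X - 169\right) = 2 X \left(-169 + X\right)$)
$s{\left(97 \right)} - \left(17920 - -13451\right) = 2 \cdot 97 \left(-169 + 97\right) - \left(17920 - -13451\right) = 2 \cdot 97 \left(-72\right) - \left(17920 + 13451\right) = -13968 - 31371 = -45339$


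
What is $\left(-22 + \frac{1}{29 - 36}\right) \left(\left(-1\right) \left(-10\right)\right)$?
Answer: $- \frac{1550}{7} \approx -221.43$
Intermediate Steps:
$\left(-22 + \frac{1}{29 - 36}\right) \left(\left(-1\right) \left(-10\right)\right) = \left(-22 + \frac{1}{-7}\right) 10 = \left(-22 - \frac{1}{7}\right) 10 = \left(- \frac{155}{7}\right) 10 = - \frac{1550}{7}$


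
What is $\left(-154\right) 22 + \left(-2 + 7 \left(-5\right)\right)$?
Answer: $-3425$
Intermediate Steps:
$\left(-154\right) 22 + \left(-2 + 7 \left(-5\right)\right) = -3388 - 37 = -3425$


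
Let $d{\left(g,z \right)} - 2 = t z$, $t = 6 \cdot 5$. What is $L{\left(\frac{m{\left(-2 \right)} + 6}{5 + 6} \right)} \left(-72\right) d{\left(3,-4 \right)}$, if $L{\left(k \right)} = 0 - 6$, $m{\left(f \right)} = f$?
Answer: $-50976$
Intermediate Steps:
$t = 30$
$d{\left(g,z \right)} = 2 + 30 z$
$L{\left(k \right)} = -6$ ($L{\left(k \right)} = 0 - 6 = -6$)
$L{\left(\frac{m{\left(-2 \right)} + 6}{5 + 6} \right)} \left(-72\right) d{\left(3,-4 \right)} = \left(-6\right) \left(-72\right) \left(2 + 30 \left(-4\right)\right) = 432 \left(2 - 120\right) = 432 \left(-118\right) = -50976$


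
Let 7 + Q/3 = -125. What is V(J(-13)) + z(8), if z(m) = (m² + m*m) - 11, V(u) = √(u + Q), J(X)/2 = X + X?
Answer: 117 + 8*I*√7 ≈ 117.0 + 21.166*I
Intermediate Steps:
Q = -396 (Q = -21 + 3*(-125) = -21 - 375 = -396)
J(X) = 4*X (J(X) = 2*(X + X) = 2*(2*X) = 4*X)
V(u) = √(-396 + u) (V(u) = √(u - 396) = √(-396 + u))
z(m) = -11 + 2*m² (z(m) = (m² + m²) - 11 = 2*m² - 11 = -11 + 2*m²)
V(J(-13)) + z(8) = √(-396 + 4*(-13)) + (-11 + 2*8²) = √(-396 - 52) + (-11 + 2*64) = √(-448) + (-11 + 128) = 8*I*√7 + 117 = 117 + 8*I*√7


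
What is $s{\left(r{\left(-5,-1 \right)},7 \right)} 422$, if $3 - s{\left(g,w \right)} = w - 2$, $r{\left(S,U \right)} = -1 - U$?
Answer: $-844$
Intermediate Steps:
$s{\left(g,w \right)} = 5 - w$ ($s{\left(g,w \right)} = 3 - \left(w - 2\right) = 3 - \left(-2 + w\right) = 5 - w$)
$s{\left(r{\left(-5,-1 \right)},7 \right)} 422 = \left(5 - 7\right) 422 = \left(-2\right) 422 = -844$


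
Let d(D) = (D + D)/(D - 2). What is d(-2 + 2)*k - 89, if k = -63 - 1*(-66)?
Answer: -89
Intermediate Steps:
k = 3 (k = -63 + 66 = 3)
d(D) = 2*D/(-2 + D) (d(D) = (2*D)/(-2 + D) = 2*D/(-2 + D))
d(-2 + 2)*k - 89 = (2*(-2 + 2)/(-2 + (-2 + 2)))*3 - 89 = (2*0/(-2 + 0))*3 - 89 = (2*0/(-2))*3 - 89 = (2*0*(-½))*3 - 89 = 0*3 - 89 = 0 - 89 = -89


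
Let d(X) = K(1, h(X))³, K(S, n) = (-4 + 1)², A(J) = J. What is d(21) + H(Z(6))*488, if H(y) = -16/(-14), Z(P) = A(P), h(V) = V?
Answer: 9007/7 ≈ 1286.7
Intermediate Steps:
K(S, n) = 9 (K(S, n) = (-3)² = 9)
Z(P) = P
H(y) = 8/7 (H(y) = -16*(-1/14) = 8/7)
d(X) = 729 (d(X) = 9³ = 729)
d(21) + H(Z(6))*488 = 729 + (8/7)*488 = 729 + 3904/7 = 9007/7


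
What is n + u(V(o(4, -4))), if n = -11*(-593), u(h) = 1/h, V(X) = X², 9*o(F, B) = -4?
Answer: 104449/16 ≈ 6528.1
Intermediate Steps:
o(F, B) = -4/9 (o(F, B) = (⅑)*(-4) = -4/9)
n = 6523
n + u(V(o(4, -4))) = 6523 + 1/((-4/9)²) = 6523 + 1/(16/81) = 6523 + 81/16 = 104449/16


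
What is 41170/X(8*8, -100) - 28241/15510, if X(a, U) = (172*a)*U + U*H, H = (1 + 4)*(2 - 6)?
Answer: -63339515/34084776 ≈ -1.8583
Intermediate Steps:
H = -20 (H = 5*(-4) = -20)
X(a, U) = -20*U + 172*U*a (X(a, U) = (172*a)*U + U*(-20) = 172*U*a - 20*U = -20*U + 172*U*a)
41170/X(8*8, -100) - 28241/15510 = 41170/((4*(-100)*(-5 + 43*(8*8)))) - 28241/15510 = 41170/((4*(-100)*(-5 + 43*64))) - 28241*1/15510 = 41170/((4*(-100)*(-5 + 2752))) - 28241/15510 = 41170/((4*(-100)*2747)) - 28241/15510 = 41170/(-1098800) - 28241/15510 = 41170*(-1/1098800) - 28241/15510 = -4117/109880 - 28241/15510 = -63339515/34084776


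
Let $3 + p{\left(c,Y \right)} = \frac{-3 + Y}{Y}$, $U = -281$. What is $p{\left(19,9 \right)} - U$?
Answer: $\frac{836}{3} \approx 278.67$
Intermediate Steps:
$p{\left(c,Y \right)} = -3 + \frac{-3 + Y}{Y}$
$p{\left(19,9 \right)} - U = \left(-2 - \frac{3}{9}\right) - -281 = \left(-2 - \frac{1}{3}\right) + 281 = - \frac{7}{3} + 281 = \frac{836}{3}$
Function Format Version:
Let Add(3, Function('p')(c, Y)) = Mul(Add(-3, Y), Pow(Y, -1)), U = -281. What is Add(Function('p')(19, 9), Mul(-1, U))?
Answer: Rational(836, 3) ≈ 278.67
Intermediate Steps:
Function('p')(c, Y) = Add(-3, Mul(Pow(Y, -1), Add(-3, Y))) (Function('p')(c, Y) = Add(-3, Mul(Add(-3, Y), Pow(Y, -1))) = Add(-3, Mul(Pow(Y, -1), Add(-3, Y))))
Add(Function('p')(19, 9), Mul(-1, U)) = Add(Add(-2, Mul(-3, Pow(9, -1))), Mul(-1, -281)) = Add(Add(-2, Mul(-3, Rational(1, 9))), 281) = Add(Add(-2, Rational(-1, 3)), 281) = Add(Rational(-7, 3), 281) = Rational(836, 3)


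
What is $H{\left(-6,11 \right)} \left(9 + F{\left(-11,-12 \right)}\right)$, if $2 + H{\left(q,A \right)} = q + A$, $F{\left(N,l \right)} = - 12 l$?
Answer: $459$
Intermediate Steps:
$H{\left(q,A \right)} = -2 + A + q$ ($H{\left(q,A \right)} = -2 + \left(q + A\right) = -2 + \left(A + q\right) = -2 + A + q$)
$H{\left(-6,11 \right)} \left(9 + F{\left(-11,-12 \right)}\right) = \left(-2 + 11 - 6\right) \left(9 - -144\right) = 3 \left(9 + 144\right) = 3 \cdot 153 = 459$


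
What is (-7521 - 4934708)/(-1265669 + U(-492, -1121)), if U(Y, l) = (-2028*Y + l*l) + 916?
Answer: -4942229/989664 ≈ -4.9938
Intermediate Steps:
U(Y, l) = 916 + l² - 2028*Y (U(Y, l) = (-2028*Y + l²) + 916 = (l² - 2028*Y) + 916 = 916 + l² - 2028*Y)
(-7521 - 4934708)/(-1265669 + U(-492, -1121)) = (-7521 - 4934708)/(-1265669 + (916 + (-1121)² - 2028*(-492))) = -4942229/(-1265669 + (916 + 1256641 + 997776)) = -4942229/(-1265669 + 2255333) = -4942229/989664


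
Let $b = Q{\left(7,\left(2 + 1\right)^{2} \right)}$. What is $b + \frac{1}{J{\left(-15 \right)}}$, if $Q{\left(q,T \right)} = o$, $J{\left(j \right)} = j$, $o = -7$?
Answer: $- \frac{106}{15} \approx -7.0667$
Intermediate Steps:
$Q{\left(q,T \right)} = -7$
$b = -7$
$b + \frac{1}{J{\left(-15 \right)}} = -7 + \frac{1}{-15} = -7 - \frac{1}{15} = - \frac{106}{15}$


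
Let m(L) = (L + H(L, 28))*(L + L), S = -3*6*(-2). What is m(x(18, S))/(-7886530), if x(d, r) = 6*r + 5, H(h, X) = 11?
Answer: -51272/3943265 ≈ -0.013002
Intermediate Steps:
S = 36 (S = -18*(-2) = 36)
x(d, r) = 5 + 6*r
m(L) = 2*L*(11 + L) (m(L) = (L + 11)*(L + L) = (11 + L)*(2*L) = 2*L*(11 + L))
m(x(18, S))/(-7886530) = (2*(5 + 6*36)*(11 + (5 + 6*36)))/(-7886530) = (2*(5 + 216)*(11 + (5 + 216)))*(-1/7886530) = (2*221*(11 + 221))*(-1/7886530) = (2*221*232)*(-1/7886530) = 102544*(-1/7886530) = -51272/3943265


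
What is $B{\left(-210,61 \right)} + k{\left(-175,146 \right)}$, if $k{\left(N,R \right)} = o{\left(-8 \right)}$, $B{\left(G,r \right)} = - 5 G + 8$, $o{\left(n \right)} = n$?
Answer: $1050$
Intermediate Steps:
$B{\left(G,r \right)} = 8 - 5 G$
$k{\left(N,R \right)} = -8$
$B{\left(-210,61 \right)} + k{\left(-175,146 \right)} = \left(8 - -1050\right) - 8 = \left(8 + 1050\right) - 8 = 1058 - 8 = 1050$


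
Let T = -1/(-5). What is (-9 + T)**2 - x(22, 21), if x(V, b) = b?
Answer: 1411/25 ≈ 56.440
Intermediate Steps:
T = 1/5 (T = -1*(-1/5) = 1/5 ≈ 0.20000)
(-9 + T)**2 - x(22, 21) = (-9 + 1/5)**2 - 1*21 = (-44/5)**2 - 21 = 1936/25 - 21 = 1411/25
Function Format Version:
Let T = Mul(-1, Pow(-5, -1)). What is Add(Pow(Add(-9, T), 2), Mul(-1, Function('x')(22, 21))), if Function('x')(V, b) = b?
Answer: Rational(1411, 25) ≈ 56.440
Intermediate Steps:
T = Rational(1, 5) (T = Mul(-1, Rational(-1, 5)) = Rational(1, 5) ≈ 0.20000)
Add(Pow(Add(-9, T), 2), Mul(-1, Function('x')(22, 21))) = Add(Pow(Add(-9, Rational(1, 5)), 2), Mul(-1, 21)) = Add(Pow(Rational(-44, 5), 2), -21) = Add(Rational(1936, 25), -21) = Rational(1411, 25)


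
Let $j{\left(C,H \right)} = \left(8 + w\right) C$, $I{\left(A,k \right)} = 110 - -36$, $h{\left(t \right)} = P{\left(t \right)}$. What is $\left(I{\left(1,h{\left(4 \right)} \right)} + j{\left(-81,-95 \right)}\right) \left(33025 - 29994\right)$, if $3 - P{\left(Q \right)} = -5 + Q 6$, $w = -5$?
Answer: $-294007$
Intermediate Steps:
$P{\left(Q \right)} = 8 - 6 Q$ ($P{\left(Q \right)} = 3 - \left(-5 + Q 6\right) = 3 - \left(-5 + 6 Q\right) = 8 - 6 Q$)
$h{\left(t \right)} = 8 - 6 t$
$I{\left(A,k \right)} = 146$ ($I{\left(A,k \right)} = 110 + 36 = 146$)
$j{\left(C,H \right)} = 3 C$ ($j{\left(C,H \right)} = \left(8 - 5\right) C = 3 C$)
$\left(I{\left(1,h{\left(4 \right)} \right)} + j{\left(-81,-95 \right)}\right) \left(33025 - 29994\right) = \left(146 + 3 \left(-81\right)\right) \left(33025 - 29994\right) = \left(146 - 243\right) 3031 = \left(-97\right) 3031 = -294007$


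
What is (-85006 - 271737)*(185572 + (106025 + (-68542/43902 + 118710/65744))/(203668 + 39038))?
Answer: -11593908849799154687531971/175130162554032 ≈ -6.6202e+10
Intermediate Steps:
(-85006 - 271737)*(185572 + (106025 + (-68542/43902 + 118710/65744))/(203668 + 39038)) = -356743*(185572 + (106025 + (-68542*1/43902 + 118710*(1/65744)))/242706) = -356743*(185572 + (106025 + (-34271/21951 + 59355/32872))*(1/242706)) = -356743*(185572 + (106025 + 176345293/721573272)*(1/242706)) = -356743*(185572 + (76504982509093/721573272)*(1/242706)) = -356743*(185572 + 76504982509093/175130162554032) = -356743*32499331030459335397/175130162554032 = -11593908849799154687531971/175130162554032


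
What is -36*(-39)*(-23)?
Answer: -32292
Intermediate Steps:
-36*(-39)*(-23) = 1404*(-23) = -32292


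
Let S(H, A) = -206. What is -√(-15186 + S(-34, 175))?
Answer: -4*I*√962 ≈ -124.06*I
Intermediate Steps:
-√(-15186 + S(-34, 175)) = -√(-15186 - 206) = -√(-15392) = -4*I*√962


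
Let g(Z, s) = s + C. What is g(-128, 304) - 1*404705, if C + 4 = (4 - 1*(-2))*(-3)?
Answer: -404423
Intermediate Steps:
C = -22 (C = -4 + (4 - 1*(-2))*(-3) = -4 + (4 + 2)*(-3) = -4 + 6*(-3) = -4 - 18 = -22)
g(Z, s) = -22 + s (g(Z, s) = s - 22 = -22 + s)
g(-128, 304) - 1*404705 = (-22 + 304) - 1*404705 = 282 - 404705 = -404423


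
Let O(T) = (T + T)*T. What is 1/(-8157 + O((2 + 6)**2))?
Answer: 1/35 ≈ 0.028571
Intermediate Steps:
O(T) = 2*T**2 (O(T) = (2*T)*T = 2*T**2)
1/(-8157 + O((2 + 6)**2)) = 1/(-8157 + 2*((2 + 6)**2)**2) = 1/(-8157 + 2*(8**2)**2) = 1/(-8157 + 2*64**2) = 1/(-8157 + 2*4096) = 1/(-8157 + 8192) = 1/35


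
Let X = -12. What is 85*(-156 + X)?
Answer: -14280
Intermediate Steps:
85*(-156 + X) = 85*(-156 - 12) = 85*(-168) = -14280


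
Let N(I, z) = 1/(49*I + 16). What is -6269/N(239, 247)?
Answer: -73516563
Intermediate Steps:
N(I, z) = 1/(16 + 49*I)
-6269/N(239, 247) = -6269/(1/(16 + 49*239)) = -6269/(1/(16 + 11711)) = -6269/(1/11727) = -6269/1/11727 = -6269*11727 = -73516563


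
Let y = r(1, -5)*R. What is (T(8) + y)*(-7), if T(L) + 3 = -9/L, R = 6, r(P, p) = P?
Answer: -105/8 ≈ -13.125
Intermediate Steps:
y = 6 (y = 1*6 = 6)
T(L) = -3 - 9/L
(T(8) + y)*(-7) = ((-3 - 9/8) + 6)*(-7) = (-33/8 + 6)*(-7) = (15/8)*(-7) = -105/8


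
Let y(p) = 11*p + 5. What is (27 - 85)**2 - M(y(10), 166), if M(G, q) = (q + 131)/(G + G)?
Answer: 773423/230 ≈ 3362.7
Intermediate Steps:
y(p) = 5 + 11*p
M(G, q) = (131 + q)/(2*G) (M(G, q) = (131 + q)/((2*G)) = (131 + q)*(1/(2*G)) = (131 + q)/(2*G))
(27 - 85)**2 - M(y(10), 166) = (27 - 85)**2 - (131 + 166)/(2*(5 + 11*10)) = (-58)**2 - 297/(2*(5 + 110)) = 3364 - 297/(2*115) = 3364 - 1*297/230 = 3364 - 297/230 = 773423/230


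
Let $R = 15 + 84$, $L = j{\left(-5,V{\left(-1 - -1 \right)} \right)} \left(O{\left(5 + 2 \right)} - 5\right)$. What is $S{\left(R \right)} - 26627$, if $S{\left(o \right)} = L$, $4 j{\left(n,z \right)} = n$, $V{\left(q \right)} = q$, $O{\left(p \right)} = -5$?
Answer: $- \frac{53229}{2} \approx -26615.0$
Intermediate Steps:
$j{\left(n,z \right)} = \frac{n}{4}$
$L = \frac{25}{2}$ ($L = \frac{1}{4} \left(-5\right) \left(-5 - 5\right) = \left(- \frac{5}{4}\right) \left(-10\right) = \frac{25}{2} \approx 12.5$)
$R = 99$
$S{\left(o \right)} = \frac{25}{2}$
$S{\left(R \right)} - 26627 = \frac{25}{2} - 26627 = - \frac{53229}{2}$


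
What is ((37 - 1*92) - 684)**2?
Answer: 546121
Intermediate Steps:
((37 - 1*92) - 684)**2 = ((37 - 92) - 684)**2 = (-55 - 684)**2 = (-739)**2 = 546121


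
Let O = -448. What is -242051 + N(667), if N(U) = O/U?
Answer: -161448465/667 ≈ -2.4205e+5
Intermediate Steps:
N(U) = -448/U
-242051 + N(667) = -242051 - 448/667 = -161448465/667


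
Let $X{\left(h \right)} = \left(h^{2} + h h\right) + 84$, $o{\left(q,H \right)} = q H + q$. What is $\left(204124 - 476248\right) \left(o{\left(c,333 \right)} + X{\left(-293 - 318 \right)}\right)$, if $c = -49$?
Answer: $-198748484640$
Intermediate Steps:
$o{\left(q,H \right)} = q + H q$ ($o{\left(q,H \right)} = H q + q = q + H q$)
$X{\left(h \right)} = 84 + 2 h^{2}$ ($X{\left(h \right)} = \left(h^{2} + h^{2}\right) + 84 = 2 h^{2} + 84 = 84 + 2 h^{2}$)
$\left(204124 - 476248\right) \left(o{\left(c,333 \right)} + X{\left(-293 - 318 \right)}\right) = \left(204124 - 476248\right) \left(- 49 \left(1 + 333\right) + \left(84 + 2 \left(-293 - 318\right)^{2}\right)\right) = - 272124 \left(\left(-49\right) 334 + \left(84 + 2 \left(-293 - 318\right)^{2}\right)\right) = - 272124 \left(-16366 + \left(84 + 2 \left(-611\right)^{2}\right)\right) = - 272124 \left(-16366 + \left(84 + 2 \cdot 373321\right)\right) = - 272124 \left(-16366 + \left(84 + 746642\right)\right) = - 272124 \left(-16366 + 746726\right) = \left(-272124\right) 730360 = -198748484640$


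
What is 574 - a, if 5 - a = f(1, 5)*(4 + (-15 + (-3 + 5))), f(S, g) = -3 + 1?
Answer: 587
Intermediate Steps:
f(S, g) = -2
a = -13 (a = 5 - (-2)*(4 + (-15 + (-3 + 5))) = 5 - (-2)*(4 + (-15 + 2)) = 5 - (-2)*(4 - 13) = 5 - (-2)*(-9) = 5 - 1*18 = 5 - 18 = -13)
574 - a = 574 - 1*(-13) = 574 + 13 = 587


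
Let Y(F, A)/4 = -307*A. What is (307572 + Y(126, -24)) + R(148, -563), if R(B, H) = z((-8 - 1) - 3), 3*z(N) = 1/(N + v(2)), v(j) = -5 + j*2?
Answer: 13144715/39 ≈ 3.3704e+5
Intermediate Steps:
v(j) = -5 + 2*j
Y(F, A) = -1228*A (Y(F, A) = 4*(-307*A) = -1228*A)
z(N) = 1/(3*(-1 + N)) (z(N) = 1/(3*(N + (-5 + 2*2))) = 1/(3*(N + (-5 + 4))) = 1/(3*(N - 1)) = 1/(3*(-1 + N)))
R(B, H) = -1/39 (R(B, H) = 1/(3*(-1 + ((-8 - 1) - 3))) = 1/(3*(-1 + (-9 - 3))) = 1/(3*(-1 - 12)) = (1/3)/(-13) = (1/3)*(-1/13) = -1/39)
(307572 + Y(126, -24)) + R(148, -563) = (307572 - 1228*(-24)) - 1/39 = (307572 + 29472) - 1/39 = 337044 - 1/39 = 13144715/39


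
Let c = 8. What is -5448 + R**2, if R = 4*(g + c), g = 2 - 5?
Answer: -5048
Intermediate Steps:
g = -3
R = 20 (R = 4*(-3 + 8) = 4*5 = 20)
-5448 + R**2 = -5448 + 20**2 = -5448 + 400 = -5048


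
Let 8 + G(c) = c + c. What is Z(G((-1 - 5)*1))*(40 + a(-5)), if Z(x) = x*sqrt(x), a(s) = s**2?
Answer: -2600*I*sqrt(5) ≈ -5813.8*I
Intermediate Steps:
G(c) = -8 + 2*c (G(c) = -8 + (c + c) = -8 + 2*c)
Z(x) = x**(3/2)
Z(G((-1 - 5)*1))*(40 + a(-5)) = (-8 + 2*((-1 - 5)*1))**(3/2)*(40 + (-5)**2) = (-8 + 2*(-6*1))**(3/2)*(40 + 25) = (-8 + 2*(-6))**(3/2)*65 = (-8 - 12)**(3/2)*65 = (-20)**(3/2)*65 = -40*I*sqrt(5)*65 = -2600*I*sqrt(5)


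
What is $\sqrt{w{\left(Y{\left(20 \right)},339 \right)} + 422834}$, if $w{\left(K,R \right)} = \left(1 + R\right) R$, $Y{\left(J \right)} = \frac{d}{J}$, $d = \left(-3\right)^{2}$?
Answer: $\sqrt{538094} \approx 733.55$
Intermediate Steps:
$d = 9$
$Y{\left(J \right)} = \frac{9}{J}$
$w{\left(K,R \right)} = R \left(1 + R\right)$
$\sqrt{w{\left(Y{\left(20 \right)},339 \right)} + 422834} = \sqrt{339 \left(1 + 339\right) + 422834} = \sqrt{339 \cdot 340 + 422834} = \sqrt{115260 + 422834} = \sqrt{538094}$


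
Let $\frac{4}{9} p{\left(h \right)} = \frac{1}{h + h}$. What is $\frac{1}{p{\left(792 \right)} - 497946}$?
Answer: $- \frac{704}{350553983} \approx -2.0083 \cdot 10^{-6}$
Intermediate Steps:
$p{\left(h \right)} = \frac{9}{8 h}$ ($p{\left(h \right)} = \frac{9}{4 \left(h + h\right)} = \frac{9}{4 \cdot 2 h} = \frac{9 \frac{1}{2 h}}{4} = \frac{9}{8 h}$)
$\frac{1}{p{\left(792 \right)} - 497946} = \frac{1}{\frac{9}{8 \cdot 792} - 497946} = \frac{1}{\frac{9}{8} \cdot \frac{1}{792} - 497946} = \frac{1}{\frac{1}{704} - 497946} = \frac{1}{- \frac{350553983}{704}} = - \frac{704}{350553983}$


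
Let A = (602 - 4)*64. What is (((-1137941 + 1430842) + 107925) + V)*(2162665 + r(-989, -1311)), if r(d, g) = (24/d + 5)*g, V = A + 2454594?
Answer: 268286043669816/43 ≈ 6.2392e+12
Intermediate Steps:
A = 38272 (A = 598*64 = 38272)
V = 2492866 (V = 38272 + 2454594 = 2492866)
r(d, g) = g*(5 + 24/d) (r(d, g) = (5 + 24/d)*g = g*(5 + 24/d))
(((-1137941 + 1430842) + 107925) + V)*(2162665 + r(-989, -1311)) = (((-1137941 + 1430842) + 107925) + 2492866)*(2162665 - 1311*(24 + 5*(-989))/(-989)) = ((292901 + 107925) + 2492866)*(2162665 - 1311*(-1/989)*(24 - 4945)) = (400826 + 2492866)*(2162665 - 1311*(-1/989)*(-4921)) = 2893692*(2162665 - 280497/43) = 2893692*(92714098/43) = 268286043669816/43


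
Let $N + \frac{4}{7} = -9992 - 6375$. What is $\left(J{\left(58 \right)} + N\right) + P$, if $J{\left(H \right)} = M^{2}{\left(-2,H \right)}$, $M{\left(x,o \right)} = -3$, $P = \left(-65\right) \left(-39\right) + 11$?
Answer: $- \frac{96688}{7} \approx -13813.0$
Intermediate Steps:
$N = - \frac{114573}{7}$ ($N = - \frac{4}{7} - 16367 = - \frac{114573}{7} \approx -16368.0$)
$P = 2546$ ($P = 2535 + 11 = 2546$)
$J{\left(H \right)} = 9$ ($J{\left(H \right)} = \left(-3\right)^{2} = 9$)
$\left(J{\left(58 \right)} + N\right) + P = \left(9 - \frac{114573}{7}\right) + 2546 = - \frac{114510}{7} + 2546 = - \frac{96688}{7}$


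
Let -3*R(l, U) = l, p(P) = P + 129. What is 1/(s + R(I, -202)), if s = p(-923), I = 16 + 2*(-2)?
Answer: -1/798 ≈ -0.0012531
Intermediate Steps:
p(P) = 129 + P
I = 12 (I = 16 - 4 = 12)
R(l, U) = -l/3
s = -794 (s = 129 - 923 = -794)
1/(s + R(I, -202)) = 1/(-794 - ⅓*12) = 1/(-794 - 4) = 1/(-798) = -1/798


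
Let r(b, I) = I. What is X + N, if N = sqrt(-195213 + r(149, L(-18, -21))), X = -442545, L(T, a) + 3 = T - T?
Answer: -442545 + 28*I*sqrt(249) ≈ -4.4255e+5 + 441.83*I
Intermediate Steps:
L(T, a) = -3 (L(T, a) = -3 + (T - T) = -3 + 0 = -3)
N = 28*I*sqrt(249) (N = sqrt(-195213 - 3) = sqrt(-195216) = 28*I*sqrt(249) ≈ 441.83*I)
X + N = -442545 + 28*I*sqrt(249)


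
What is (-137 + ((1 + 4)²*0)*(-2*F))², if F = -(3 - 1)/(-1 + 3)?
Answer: 18769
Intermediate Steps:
F = -1 (F = -2/2 = -1*1 = -1)
(-137 + ((1 + 4)²*0)*(-2*F))² = (-137 + ((1 + 4)²*0)*(-2*(-1)))² = (-137 + (5²*0)*2)² = (-137 + (25*0)*2)² = (-137 + 0*2)² = (-137 + 0)² = (-137)² = 18769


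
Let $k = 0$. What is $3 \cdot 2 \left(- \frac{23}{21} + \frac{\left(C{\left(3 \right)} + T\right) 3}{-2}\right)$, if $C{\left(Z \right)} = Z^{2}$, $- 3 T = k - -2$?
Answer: $- \frac{571}{7} \approx -81.571$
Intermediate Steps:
$T = - \frac{2}{3}$ ($T = - \frac{0 - -2}{3} = - \frac{0 + 2}{3} = \left(- \frac{1}{3}\right) 2 = - \frac{2}{3} \approx -0.66667$)
$3 \cdot 2 \left(- \frac{23}{21} + \frac{\left(C{\left(3 \right)} + T\right) 3}{-2}\right) = 3 \cdot 2 \left(- \frac{23}{21} + \frac{\left(3^{2} - \frac{2}{3}\right) 3}{-2}\right) = 6 \left(\left(-23\right) \frac{1}{21} + \left(9 - \frac{2}{3}\right) 3 \left(- \frac{1}{2}\right)\right) = 6 \left(- \frac{23}{21} + \frac{25}{3} \cdot 3 \left(- \frac{1}{2}\right)\right) = 6 \left(- \frac{23}{21} + 25 \left(- \frac{1}{2}\right)\right) = 6 \left(- \frac{23}{21} - \frac{25}{2}\right) = 6 \left(- \frac{571}{42}\right) = - \frac{571}{7}$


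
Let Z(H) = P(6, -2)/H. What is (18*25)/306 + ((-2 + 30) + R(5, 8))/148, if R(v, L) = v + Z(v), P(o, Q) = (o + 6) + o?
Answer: 21611/12580 ≈ 1.7179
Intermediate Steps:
P(o, Q) = 6 + 2*o (P(o, Q) = (6 + o) + o = 6 + 2*o)
Z(H) = 18/H (Z(H) = (6 + 2*6)/H = (6 + 12)/H = 18/H)
R(v, L) = v + 18/v
(18*25)/306 + ((-2 + 30) + R(5, 8))/148 = (18*25)/306 + ((-2 + 30) + (5 + 18/5))/148 = 450*(1/306) + (28 + (5 + 18*(⅕)))*(1/148) = 25/17 + (28 + (5 + 18/5))*(1/148) = 25/17 + (28 + 43/5)*(1/148) = 25/17 + (183/5)*(1/148) = 25/17 + 183/740 = 21611/12580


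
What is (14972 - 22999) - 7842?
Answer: -15869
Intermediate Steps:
(14972 - 22999) - 7842 = -8027 - 7842 = -15869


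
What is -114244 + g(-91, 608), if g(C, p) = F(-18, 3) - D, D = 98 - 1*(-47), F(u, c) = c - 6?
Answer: -114392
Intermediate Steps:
F(u, c) = -6 + c
D = 145 (D = 98 + 47 = 145)
g(C, p) = -148 (g(C, p) = (-6 + 3) - 1*145 = -3 - 145 = -148)
-114244 + g(-91, 608) = -114244 - 148 = -114392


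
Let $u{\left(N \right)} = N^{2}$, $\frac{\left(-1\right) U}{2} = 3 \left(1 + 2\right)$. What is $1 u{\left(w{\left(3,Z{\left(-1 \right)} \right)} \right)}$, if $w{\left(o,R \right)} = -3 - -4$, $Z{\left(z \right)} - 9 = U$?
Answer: $1$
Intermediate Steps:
$U = -18$ ($U = - 2 \cdot 3 \left(1 + 2\right) = - 2 \cdot 3 \cdot 3 = \left(-2\right) 9 = -18$)
$Z{\left(z \right)} = -9$ ($Z{\left(z \right)} = 9 - 18 = -9$)
$w{\left(o,R \right)} = 1$ ($w{\left(o,R \right)} = -3 + 4 = 1$)
$1 u{\left(w{\left(3,Z{\left(-1 \right)} \right)} \right)} = 1 \cdot 1^{2} = 1 \cdot 1 = 1$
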